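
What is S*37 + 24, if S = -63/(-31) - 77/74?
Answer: 3763/62 ≈ 60.694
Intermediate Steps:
S = 2275/2294 (S = -63*(-1/31) - 77*1/74 = 63/31 - 77/74 = 2275/2294 ≈ 0.99172)
S*37 + 24 = (2275/2294)*37 + 24 = 2275/62 + 24 = 3763/62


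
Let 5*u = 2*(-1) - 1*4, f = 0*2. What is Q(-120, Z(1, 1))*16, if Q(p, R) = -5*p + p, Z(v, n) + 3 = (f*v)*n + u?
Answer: 7680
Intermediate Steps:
f = 0
u = -6/5 (u = (2*(-1) - 1*4)/5 = (-2 - 4)/5 = (⅕)*(-6) = -6/5 ≈ -1.2000)
Z(v, n) = -21/5 (Z(v, n) = -3 + ((0*v)*n - 6/5) = -3 + (0*n - 6/5) = -3 + (0 - 6/5) = -3 - 6/5 = -21/5)
Q(p, R) = -4*p
Q(-120, Z(1, 1))*16 = -4*(-120)*16 = 480*16 = 7680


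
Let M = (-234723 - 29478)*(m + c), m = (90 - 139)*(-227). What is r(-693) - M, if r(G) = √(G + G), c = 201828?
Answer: 56261867151 + 3*I*√154 ≈ 5.6262e+10 + 37.229*I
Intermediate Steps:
m = 11123 (m = -49*(-227) = 11123)
r(G) = √2*√G (r(G) = √(2*G) = √2*√G)
M = -56261867151 (M = (-234723 - 29478)*(11123 + 201828) = -264201*212951 = -56261867151)
r(-693) - M = √2*√(-693) - 1*(-56261867151) = √2*(3*I*√77) + 56261867151 = 3*I*√154 + 56261867151 = 56261867151 + 3*I*√154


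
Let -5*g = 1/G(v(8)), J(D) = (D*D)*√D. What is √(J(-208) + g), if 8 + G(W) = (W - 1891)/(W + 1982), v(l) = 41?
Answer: √(182413910 + 1407054114918400*I*√13)/90170 ≈ 558.55 + 558.55*I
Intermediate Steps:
J(D) = D^(5/2) (J(D) = D²*√D = D^(5/2))
G(W) = -8 + (-1891 + W)/(1982 + W) (G(W) = -8 + (W - 1891)/(W + 1982) = -8 + (-1891 + W)/(1982 + W))
g = 2023/90170 (g = -(1982 + 41)/(-17747 - 7*41)/5 = -2023/(-17747 - 287)/5 = -1/(5*((1/2023)*(-18034))) = -1/(5*(-18034/2023)) = -⅕*(-2023/18034) = 2023/90170 ≈ 0.022435)
√(J(-208) + g) = √((-208)^(5/2) + 2023/90170) = √(173056*I*√13 + 2023/90170) = √(2023/90170 + 173056*I*√13)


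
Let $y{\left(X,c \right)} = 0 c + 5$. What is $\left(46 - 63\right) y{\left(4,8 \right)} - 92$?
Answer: $-177$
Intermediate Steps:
$y{\left(X,c \right)} = 5$ ($y{\left(X,c \right)} = 0 + 5 = 5$)
$\left(46 - 63\right) y{\left(4,8 \right)} - 92 = \left(46 - 63\right) 5 - 92 = \left(-17\right) 5 - 92 = -85 - 92 = -177$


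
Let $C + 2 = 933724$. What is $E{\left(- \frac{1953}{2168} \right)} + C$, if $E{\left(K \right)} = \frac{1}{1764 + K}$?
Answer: $\frac{3569058041246}{3822399} \approx 9.3372 \cdot 10^{5}$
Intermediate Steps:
$C = 933722$ ($C = -2 + 933724 = 933722$)
$E{\left(- \frac{1953}{2168} \right)} + C = \frac{1}{1764 - \frac{1953}{2168}} + 933722 = \frac{1}{\frac{3822399}{2168}} + 933722 = \frac{2168}{3822399} + 933722 = \frac{3569058041246}{3822399}$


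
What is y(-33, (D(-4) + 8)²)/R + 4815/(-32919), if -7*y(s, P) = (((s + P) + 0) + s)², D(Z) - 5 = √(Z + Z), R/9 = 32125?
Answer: -3288008716/22207980375 - 1976*I*√2/404775 ≈ -0.14806 - 0.0069038*I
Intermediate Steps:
R = 289125 (R = 9*32125 = 289125)
D(Z) = 5 + √2*√Z (D(Z) = 5 + √(Z + Z) = 5 + √(2*Z) = 5 + √2*√Z)
y(s, P) = -(P + 2*s)²/7 (y(s, P) = -(((s + P) + 0) + s)²/7 = -(((P + s) + 0) + s)²/7 = -((P + s) + s)²/7 = -(P + 2*s)²/7)
y(-33, (D(-4) + 8)²)/R + 4815/(-32919) = -(((5 + √2*√(-4)) + 8)² + 2*(-33))²/7/289125 + 4815/(-32919) = -(((5 + √2*(2*I)) + 8)² - 66)²/7*(1/289125) + 4815*(-1/32919) = -(((5 + 2*I*√2) + 8)² - 66)²/7*(1/289125) - 1605/10973 = -((13 + 2*I*√2)² - 66)²/7*(1/289125) - 1605/10973 = -(-66 + (13 + 2*I*√2)²)²/7*(1/289125) - 1605/10973 = -(-66 + (13 + 2*I*√2)²)²/2023875 - 1605/10973 = -1605/10973 - (-66 + (13 + 2*I*√2)²)²/2023875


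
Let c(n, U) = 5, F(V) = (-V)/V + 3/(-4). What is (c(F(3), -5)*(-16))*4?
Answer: -320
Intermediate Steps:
F(V) = -7/4 (F(V) = -1 + 3*(-¼) = -1 - ¾ = -7/4)
(c(F(3), -5)*(-16))*4 = (5*(-16))*4 = -80*4 = -320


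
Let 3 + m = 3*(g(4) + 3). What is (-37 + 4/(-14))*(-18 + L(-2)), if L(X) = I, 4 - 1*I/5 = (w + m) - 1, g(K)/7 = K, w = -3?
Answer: 111708/7 ≈ 15958.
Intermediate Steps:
g(K) = 7*K
m = 90 (m = -3 + 3*(7*4 + 3) = -3 + 3*(28 + 3) = -3 + 3*31 = -3 + 93 = 90)
I = -410 (I = 20 - 5*((-3 + 90) - 1) = 20 - 5*(87 - 1) = 20 - 5*86 = 20 - 430 = -410)
L(X) = -410
(-37 + 4/(-14))*(-18 + L(-2)) = (-37 + 4/(-14))*(-18 - 410) = (-37 + 4*(-1/14))*(-428) = (-37 - 2/7)*(-428) = -261/7*(-428) = 111708/7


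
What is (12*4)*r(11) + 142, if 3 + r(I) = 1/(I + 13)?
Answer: 0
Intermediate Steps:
r(I) = -3 + 1/(13 + I) (r(I) = -3 + 1/(I + 13) = -3 + 1/(13 + I))
(12*4)*r(11) + 142 = (12*4)*((-38 - 3*11)/(13 + 11)) + 142 = 48*((-38 - 33)/24) + 142 = 48*((1/24)*(-71)) + 142 = 48*(-71/24) + 142 = -142 + 142 = 0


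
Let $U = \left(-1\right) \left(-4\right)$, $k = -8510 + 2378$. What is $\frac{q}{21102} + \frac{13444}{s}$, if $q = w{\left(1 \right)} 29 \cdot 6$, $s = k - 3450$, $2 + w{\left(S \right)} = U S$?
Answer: $- \frac{23363396}{16849947} \approx -1.3866$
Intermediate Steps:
$k = -6132$
$U = 4$
$w{\left(S \right)} = -2 + 4 S$
$s = -9582$ ($s = -6132 - 3450 = -9582$)
$q = 348$ ($q = \left(-2 + 4 \cdot 1\right) 29 \cdot 6 = \left(-2 + 4\right) 29 \cdot 6 = 2 \cdot 29 \cdot 6 = 58 \cdot 6 = 348$)
$\frac{q}{21102} + \frac{13444}{s} = \frac{348}{21102} + \frac{13444}{-9582} = 348 \cdot \frac{1}{21102} + 13444 \left(- \frac{1}{9582}\right) = \frac{58}{3517} - \frac{6722}{4791} = - \frac{23363396}{16849947}$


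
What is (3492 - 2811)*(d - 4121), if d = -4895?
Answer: -6139896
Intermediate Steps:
(3492 - 2811)*(d - 4121) = (3492 - 2811)*(-4895 - 4121) = 681*(-9016) = -6139896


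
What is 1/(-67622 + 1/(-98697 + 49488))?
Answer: -49209/3327610999 ≈ -1.4788e-5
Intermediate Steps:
1/(-67622 + 1/(-98697 + 49488)) = 1/(-67622 + 1/(-49209)) = 1/(-67622 - 1/49209) = 1/(-3327610999/49209) = -49209/3327610999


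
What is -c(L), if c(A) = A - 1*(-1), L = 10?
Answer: -11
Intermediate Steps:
c(A) = 1 + A (c(A) = A + 1 = 1 + A)
-c(L) = -(1 + 10) = -1*11 = -11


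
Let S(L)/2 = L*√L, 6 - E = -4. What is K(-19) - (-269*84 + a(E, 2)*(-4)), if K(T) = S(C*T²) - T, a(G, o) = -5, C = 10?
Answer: 22595 + 137180*√10 ≈ 4.5640e+5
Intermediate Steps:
E = 10 (E = 6 - 1*(-4) = 6 + 4 = 10)
S(L) = 2*L^(3/2) (S(L) = 2*(L*√L) = 2*L^(3/2))
K(T) = -T + 20*√10*(T²)^(3/2) (K(T) = 2*(10*T²)^(3/2) - T = 2*(10*√10*(T²)^(3/2)) - T = 20*√10*(T²)^(3/2) - T = -T + 20*√10*(T²)^(3/2))
K(-19) - (-269*84 + a(E, 2)*(-4)) = (-1*(-19) + 20*√10*((-19)²)^(3/2)) - (-269*84 - 5*(-4)) = (19 + 20*√10*361^(3/2)) - (-22596 + 20) = (19 + 20*√10*6859) - 1*(-22576) = (19 + 137180*√10) + 22576 = 22595 + 137180*√10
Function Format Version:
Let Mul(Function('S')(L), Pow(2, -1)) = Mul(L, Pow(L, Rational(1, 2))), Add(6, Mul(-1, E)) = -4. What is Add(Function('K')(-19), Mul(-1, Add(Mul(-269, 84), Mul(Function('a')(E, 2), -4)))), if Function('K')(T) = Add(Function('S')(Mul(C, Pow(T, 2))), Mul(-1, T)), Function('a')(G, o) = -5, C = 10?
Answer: Add(22595, Mul(137180, Pow(10, Rational(1, 2)))) ≈ 4.5640e+5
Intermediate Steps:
E = 10 (E = Add(6, Mul(-1, -4)) = Add(6, 4) = 10)
Function('S')(L) = Mul(2, Pow(L, Rational(3, 2))) (Function('S')(L) = Mul(2, Mul(L, Pow(L, Rational(1, 2)))) = Mul(2, Pow(L, Rational(3, 2))))
Function('K')(T) = Add(Mul(-1, T), Mul(20, Pow(10, Rational(1, 2)), Pow(Pow(T, 2), Rational(3, 2)))) (Function('K')(T) = Add(Mul(2, Pow(Mul(10, Pow(T, 2)), Rational(3, 2))), Mul(-1, T)) = Add(Mul(2, Mul(10, Pow(10, Rational(1, 2)), Pow(Pow(T, 2), Rational(3, 2)))), Mul(-1, T)) = Add(Mul(20, Pow(10, Rational(1, 2)), Pow(Pow(T, 2), Rational(3, 2))), Mul(-1, T)) = Add(Mul(-1, T), Mul(20, Pow(10, Rational(1, 2)), Pow(Pow(T, 2), Rational(3, 2)))))
Add(Function('K')(-19), Mul(-1, Add(Mul(-269, 84), Mul(Function('a')(E, 2), -4)))) = Add(Add(Mul(-1, -19), Mul(20, Pow(10, Rational(1, 2)), Pow(Pow(-19, 2), Rational(3, 2)))), Mul(-1, Add(Mul(-269, 84), Mul(-5, -4)))) = Add(Add(19, Mul(20, Pow(10, Rational(1, 2)), Pow(361, Rational(3, 2)))), Mul(-1, Add(-22596, 20))) = Add(Add(19, Mul(20, Pow(10, Rational(1, 2)), 6859)), Mul(-1, -22576)) = Add(Add(19, Mul(137180, Pow(10, Rational(1, 2)))), 22576) = Add(22595, Mul(137180, Pow(10, Rational(1, 2))))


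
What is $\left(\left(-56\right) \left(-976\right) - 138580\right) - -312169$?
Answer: $228245$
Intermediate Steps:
$\left(\left(-56\right) \left(-976\right) - 138580\right) - -312169 = \left(54656 - 138580\right) + 312169 = -83924 + 312169 = 228245$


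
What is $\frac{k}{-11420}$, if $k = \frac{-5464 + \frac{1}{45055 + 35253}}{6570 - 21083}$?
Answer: $- \frac{438802911}{13310124245680} \approx -3.2968 \cdot 10^{-5}$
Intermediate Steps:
$k = \frac{438802911}{1165510004}$ ($k = \frac{-5464 + \frac{1}{80308}}{-14513} = \left(-5464 + \frac{1}{80308}\right) \left(- \frac{1}{14513}\right) = \left(- \frac{438802911}{80308}\right) \left(- \frac{1}{14513}\right) = \frac{438802911}{1165510004} \approx 0.37649$)
$\frac{k}{-11420} = \frac{438802911}{1165510004 \left(-11420\right)} = \frac{438802911}{1165510004} \left(- \frac{1}{11420}\right) = - \frac{438802911}{13310124245680}$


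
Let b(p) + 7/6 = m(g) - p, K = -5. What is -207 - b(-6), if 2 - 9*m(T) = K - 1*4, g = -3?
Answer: -3835/18 ≈ -213.06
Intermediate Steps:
m(T) = 11/9 (m(T) = 2/9 - (-5 - 1*4)/9 = 2/9 - (-5 - 4)/9 = 2/9 - ⅑*(-9) = 2/9 + 1 = 11/9)
b(p) = 1/18 - p (b(p) = -7/6 + (11/9 - p) = 1/18 - p)
-207 - b(-6) = -207 - (1/18 - 1*(-6)) = -207 - (1/18 + 6) = -207 - 1*109/18 = -207 - 109/18 = -3835/18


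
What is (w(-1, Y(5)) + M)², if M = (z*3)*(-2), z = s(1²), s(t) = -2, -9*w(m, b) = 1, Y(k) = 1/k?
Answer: 11449/81 ≈ 141.35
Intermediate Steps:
Y(k) = 1/k
w(m, b) = -⅑ (w(m, b) = -⅑*1 = -⅑)
z = -2
M = 12 (M = -2*3*(-2) = -6*(-2) = 12)
(w(-1, Y(5)) + M)² = (-⅑ + 12)² = (107/9)² = 11449/81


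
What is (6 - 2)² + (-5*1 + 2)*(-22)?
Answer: 82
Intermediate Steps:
(6 - 2)² + (-5*1 + 2)*(-22) = 4² + (-5 + 2)*(-22) = 16 - 3*(-22) = 16 + 66 = 82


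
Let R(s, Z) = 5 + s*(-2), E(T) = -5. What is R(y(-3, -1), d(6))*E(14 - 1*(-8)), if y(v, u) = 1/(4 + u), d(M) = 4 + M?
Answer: -65/3 ≈ -21.667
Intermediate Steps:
R(s, Z) = 5 - 2*s
R(y(-3, -1), d(6))*E(14 - 1*(-8)) = (5 - 2/(4 - 1))*(-5) = (5 - 2/3)*(-5) = (13/3)*(-5) = -65/3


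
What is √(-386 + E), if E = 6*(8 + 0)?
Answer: 13*I*√2 ≈ 18.385*I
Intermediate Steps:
E = 48 (E = 6*8 = 48)
√(-386 + E) = √(-386 + 48) = √(-338) = 13*I*√2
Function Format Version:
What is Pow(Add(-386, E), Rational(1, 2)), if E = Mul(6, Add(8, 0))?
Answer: Mul(13, I, Pow(2, Rational(1, 2))) ≈ Mul(18.385, I)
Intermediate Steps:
E = 48 (E = Mul(6, 8) = 48)
Pow(Add(-386, E), Rational(1, 2)) = Pow(Add(-386, 48), Rational(1, 2)) = Pow(-338, Rational(1, 2)) = Mul(13, I, Pow(2, Rational(1, 2)))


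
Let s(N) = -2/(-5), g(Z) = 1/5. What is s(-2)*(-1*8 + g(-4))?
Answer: -78/25 ≈ -3.1200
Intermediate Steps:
g(Z) = 1/5
s(N) = 2/5 (s(N) = -2*(-1/5) = 2/5)
s(-2)*(-1*8 + g(-4)) = 2*(-1*8 + 1/5)/5 = 2*(-8 + 1/5)/5 = (2/5)*(-39/5) = -78/25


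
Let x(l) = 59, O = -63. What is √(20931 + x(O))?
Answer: √20990 ≈ 144.88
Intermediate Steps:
√(20931 + x(O)) = √(20931 + 59) = √20990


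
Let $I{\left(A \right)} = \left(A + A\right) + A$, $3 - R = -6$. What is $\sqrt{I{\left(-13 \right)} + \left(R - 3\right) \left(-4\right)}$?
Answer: $3 i \sqrt{7} \approx 7.9373 i$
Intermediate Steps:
$R = 9$ ($R = 3 - -6 = 3 + 6 = 9$)
$I{\left(A \right)} = 3 A$ ($I{\left(A \right)} = 2 A + A = 3 A$)
$\sqrt{I{\left(-13 \right)} + \left(R - 3\right) \left(-4\right)} = \sqrt{3 \left(-13\right) + \left(9 - 3\right) \left(-4\right)} = \sqrt{-39 + 6 \left(-4\right)} = \sqrt{-39 - 24} = \sqrt{-63} = 3 i \sqrt{7}$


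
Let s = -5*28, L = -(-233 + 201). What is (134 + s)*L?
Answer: -192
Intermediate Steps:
L = 32 (L = -1*(-32) = 32)
s = -140
(134 + s)*L = (134 - 140)*32 = -6*32 = -192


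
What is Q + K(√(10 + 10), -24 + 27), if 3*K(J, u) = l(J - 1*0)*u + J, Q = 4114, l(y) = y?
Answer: 4114 + 8*√5/3 ≈ 4120.0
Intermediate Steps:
K(J, u) = J/3 + J*u/3 (K(J, u) = ((J - 1*0)*u + J)/3 = ((J + 0)*u + J)/3 = (J*u + J)/3 = (J + J*u)/3 = J/3 + J*u/3)
Q + K(√(10 + 10), -24 + 27) = 4114 + √(10 + 10)*(1 + (-24 + 27))/3 = 4114 + √20*(1 + 3)/3 = 4114 + (⅓)*(2*√5)*4 = 4114 + 8*√5/3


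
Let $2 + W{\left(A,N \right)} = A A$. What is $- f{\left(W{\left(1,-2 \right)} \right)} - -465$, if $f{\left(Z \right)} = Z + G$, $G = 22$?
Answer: $444$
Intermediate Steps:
$W{\left(A,N \right)} = -2 + A^{2}$ ($W{\left(A,N \right)} = -2 + A A = -2 + A^{2}$)
$f{\left(Z \right)} = 22 + Z$ ($f{\left(Z \right)} = Z + 22 = 22 + Z$)
$- f{\left(W{\left(1,-2 \right)} \right)} - -465 = - (22 - \left(2 - 1^{2}\right)) - -465 = - (22 + \left(-2 + 1\right)) + 465 = - (22 - 1) + 465 = \left(-1\right) 21 + 465 = -21 + 465 = 444$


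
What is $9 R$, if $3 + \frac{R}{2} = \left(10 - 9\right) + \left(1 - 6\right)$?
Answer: $-126$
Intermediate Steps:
$R = -14$ ($R = -6 + 2 \left(\left(10 - 9\right) + \left(1 - 6\right)\right) = -6 + 2 \left(1 + \left(1 - 6\right)\right) = -6 + 2 \left(1 - 5\right) = -6 + 2 \left(-4\right) = -6 - 8 = -14$)
$9 R = 9 \left(-14\right) = -126$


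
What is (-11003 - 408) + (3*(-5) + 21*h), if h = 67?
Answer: -10019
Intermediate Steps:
(-11003 - 408) + (3*(-5) + 21*h) = (-11003 - 408) + (3*(-5) + 21*67) = -11411 + (-15 + 1407) = -11411 + 1392 = -10019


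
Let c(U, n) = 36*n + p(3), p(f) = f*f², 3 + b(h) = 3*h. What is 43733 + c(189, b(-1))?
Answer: 43544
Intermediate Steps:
b(h) = -3 + 3*h
p(f) = f³
c(U, n) = 27 + 36*n (c(U, n) = 36*n + 3³ = 36*n + 27 = 27 + 36*n)
43733 + c(189, b(-1)) = 43733 + (27 + 36*(-3 + 3*(-1))) = 43733 + (27 + 36*(-3 - 3)) = 43733 + (27 + 36*(-6)) = 43733 + (27 - 216) = 43733 - 189 = 43544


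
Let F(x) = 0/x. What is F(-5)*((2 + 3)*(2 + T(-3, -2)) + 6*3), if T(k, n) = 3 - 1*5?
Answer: 0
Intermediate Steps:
T(k, n) = -2 (T(k, n) = 3 - 5 = -2)
F(x) = 0
F(-5)*((2 + 3)*(2 + T(-3, -2)) + 6*3) = 0*((2 + 3)*(2 - 2) + 6*3) = 0*(5*0 + 18) = 0*(0 + 18) = 0*18 = 0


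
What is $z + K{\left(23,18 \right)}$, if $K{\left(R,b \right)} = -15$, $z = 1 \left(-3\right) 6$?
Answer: $-33$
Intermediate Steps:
$z = -18$ ($z = \left(-3\right) 6 = -18$)
$z + K{\left(23,18 \right)} = -18 - 15 = -33$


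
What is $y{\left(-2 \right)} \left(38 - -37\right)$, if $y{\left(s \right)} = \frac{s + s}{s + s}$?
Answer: $75$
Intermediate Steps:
$y{\left(s \right)} = 1$ ($y{\left(s \right)} = \frac{2 s}{2 s} = 2 s \frac{1}{2 s} = 1$)
$y{\left(-2 \right)} \left(38 - -37\right) = 1 \left(38 - -37\right) = 1 \left(38 + 37\right) = 1 \cdot 75 = 75$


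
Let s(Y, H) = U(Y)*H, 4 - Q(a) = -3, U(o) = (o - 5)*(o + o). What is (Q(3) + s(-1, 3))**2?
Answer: 1849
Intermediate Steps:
U(o) = 2*o*(-5 + o) (U(o) = (-5 + o)*(2*o) = 2*o*(-5 + o))
Q(a) = 7 (Q(a) = 4 - 1*(-3) = 4 + 3 = 7)
s(Y, H) = 2*H*Y*(-5 + Y) (s(Y, H) = (2*Y*(-5 + Y))*H = 2*H*Y*(-5 + Y))
(Q(3) + s(-1, 3))**2 = (7 + 2*3*(-1)*(-5 - 1))**2 = (7 + 2*3*(-1)*(-6))**2 = (7 + 36)**2 = 43**2 = 1849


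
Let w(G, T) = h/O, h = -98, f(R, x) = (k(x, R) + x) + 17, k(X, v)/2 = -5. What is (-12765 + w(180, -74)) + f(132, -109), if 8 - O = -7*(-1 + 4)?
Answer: -373241/29 ≈ -12870.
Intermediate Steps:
k(X, v) = -10 (k(X, v) = 2*(-5) = -10)
f(R, x) = 7 + x (f(R, x) = (-10 + x) + 17 = 7 + x)
O = 29 (O = 8 - (-7)*(-1 + 4) = 8 - (-7)*3 = 8 - 1*(-21) = 8 + 21 = 29)
w(G, T) = -98/29
(-12765 + w(180, -74)) + f(132, -109) = (-12765 - 98/29) + (7 - 109) = -370283/29 - 102 = -373241/29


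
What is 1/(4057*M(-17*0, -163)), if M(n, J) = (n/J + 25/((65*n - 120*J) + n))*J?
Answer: -24/20285 ≈ -0.0011831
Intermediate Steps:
M(n, J) = J*(25/(-120*J + 66*n) + n/J) (M(n, J) = (n/J + 25/((-120*J + 65*n) + n))*J = (n/J + 25/(-120*J + 66*n))*J = (25/(-120*J + 66*n) + n/J)*J = J*(25/(-120*J + 66*n) + n/J))
1/(4057*M(-17*0, -163)) = 1/(4057*(((-66*(-17*0)² - 25*(-163) + 120*(-163)*(-17*0))/(6*(-(-187)*0 + 20*(-163)))))) = 1/(4057*(((-66*0² + 4075 + 120*(-163)*0)/(6*(-11*0 - 3260))))) = 1/(4057*(((-66*0 + 4075 + 0)/(6*(0 - 3260))))) = 1/(4057*(((⅙)*(0 + 4075 + 0)/(-3260)))) = 1/(4057*(((⅙)*(-1/3260)*4075))) = 1/(4057*(-5/24)) = (1/4057)*(-24/5) = -24/20285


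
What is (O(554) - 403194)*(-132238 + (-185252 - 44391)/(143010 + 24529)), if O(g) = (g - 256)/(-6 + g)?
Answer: 2447601611501138475/45905686 ≈ 5.3318e+10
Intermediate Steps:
O(g) = (-256 + g)/(-6 + g)
(O(554) - 403194)*(-132238 + (-185252 - 44391)/(143010 + 24529)) = ((-256 + 554)/(-6 + 554) - 403194)*(-132238 + (-185252 - 44391)/(143010 + 24529)) = (298/548 - 403194)*(-132238 - 229643/167539) = ((1/548)*298 - 403194)*(-132238 - 229643*1/167539) = (149/274 - 403194)*(-132238 - 229643/167539) = -110475007/274*(-22155251925/167539) = 2447601611501138475/45905686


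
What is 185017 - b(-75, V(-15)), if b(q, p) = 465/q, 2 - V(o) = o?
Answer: 925116/5 ≈ 1.8502e+5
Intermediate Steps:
V(o) = 2 - o
185017 - b(-75, V(-15)) = 185017 - 465/(-75) = 185017 - 465*(-1)/75 = 185017 - 1*(-31/5) = 185017 + 31/5 = 925116/5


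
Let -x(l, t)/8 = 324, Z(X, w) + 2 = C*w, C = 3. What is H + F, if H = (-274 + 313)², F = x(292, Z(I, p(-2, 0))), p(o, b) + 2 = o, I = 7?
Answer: -1071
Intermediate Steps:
p(o, b) = -2 + o
Z(X, w) = -2 + 3*w
x(l, t) = -2592 (x(l, t) = -8*324 = -2592)
F = -2592
H = 1521 (H = 39² = 1521)
H + F = 1521 - 2592 = -1071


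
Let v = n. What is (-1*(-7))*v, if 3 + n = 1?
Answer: -14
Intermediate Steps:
n = -2 (n = -3 + 1 = -2)
v = -2
(-1*(-7))*v = -1*(-7)*(-2) = 7*(-2) = -14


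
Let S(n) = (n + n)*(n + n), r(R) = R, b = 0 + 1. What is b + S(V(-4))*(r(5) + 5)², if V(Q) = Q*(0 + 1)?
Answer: 6401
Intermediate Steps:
b = 1
V(Q) = Q (V(Q) = Q*1 = Q)
S(n) = 4*n² (S(n) = (2*n)*(2*n) = 4*n²)
b + S(V(-4))*(r(5) + 5)² = 1 + (4*(-4)²)*(5 + 5)² = 1 + (4*16)*10² = 1 + 64*100 = 1 + 6400 = 6401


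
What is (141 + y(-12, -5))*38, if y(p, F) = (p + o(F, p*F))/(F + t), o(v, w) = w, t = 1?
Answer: 4902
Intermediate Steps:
y(p, F) = (p + F*p)/(1 + F) (y(p, F) = (p + p*F)/(F + 1) = (p + F*p)/(1 + F))
(141 + y(-12, -5))*38 = (141 - 12)*38 = 129*38 = 4902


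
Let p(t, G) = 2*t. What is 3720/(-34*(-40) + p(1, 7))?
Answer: 620/227 ≈ 2.7313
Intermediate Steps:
3720/(-34*(-40) + p(1, 7)) = 3720/(-34*(-40) + 2*1) = 3720/(1360 + 2) = 3720/1362 = 3720*(1/1362) = 620/227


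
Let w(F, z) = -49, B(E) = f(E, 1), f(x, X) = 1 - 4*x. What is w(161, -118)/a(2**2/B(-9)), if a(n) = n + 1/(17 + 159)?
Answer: -319088/741 ≈ -430.62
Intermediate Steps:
B(E) = 1 - 4*E
a(n) = 1/176 + n (a(n) = n + 1/176 = 1/176 + n)
w(161, -118)/a(2**2/B(-9)) = -49/(1/176 + 2**2/(1 - 4*(-9))) = -49/(1/176 + 4/(1 + 36)) = -49/(1/176 + 4/37) = -49/741/6512 = -49*6512/741 = -319088/741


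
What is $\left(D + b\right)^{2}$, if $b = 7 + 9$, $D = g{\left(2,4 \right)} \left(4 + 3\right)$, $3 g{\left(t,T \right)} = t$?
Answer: $\frac{3844}{9} \approx 427.11$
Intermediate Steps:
$g{\left(t,T \right)} = \frac{t}{3}$
$D = \frac{14}{3}$ ($D = \frac{1}{3} \cdot 2 \left(4 + 3\right) = \frac{2}{3} \cdot 7 = \frac{14}{3} \approx 4.6667$)
$b = 16$
$\left(D + b\right)^{2} = \left(\frac{14}{3} + 16\right)^{2} = \left(\frac{62}{3}\right)^{2} = \frac{3844}{9}$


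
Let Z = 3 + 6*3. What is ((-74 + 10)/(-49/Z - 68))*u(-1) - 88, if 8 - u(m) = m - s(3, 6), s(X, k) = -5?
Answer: -17800/211 ≈ -84.360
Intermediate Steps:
Z = 21 (Z = 3 + 18 = 21)
u(m) = 3 - m (u(m) = 8 - (m - 1*(-5)) = 8 - (m + 5) = 8 - (5 + m) = 8 + (-5 - m) = 3 - m)
((-74 + 10)/(-49/Z - 68))*u(-1) - 88 = ((-74 + 10)/(-49/21 - 68))*(3 - 1*(-1)) - 88 = (-64/(-49*1/21 - 68))*(3 + 1) - 88 = -64/(-7/3 - 68)*4 - 88 = -64/(-211/3)*4 - 88 = -64*(-3/211)*4 - 88 = (192/211)*4 - 88 = 768/211 - 88 = -17800/211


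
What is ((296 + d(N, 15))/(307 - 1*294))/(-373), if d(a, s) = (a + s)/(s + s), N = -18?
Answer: -2959/48490 ≈ -0.061023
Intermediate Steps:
d(a, s) = (a + s)/(2*s) (d(a, s) = (a + s)/((2*s)) = (a + s)*(1/(2*s)) = (a + s)/(2*s))
((296 + d(N, 15))/(307 - 1*294))/(-373) = ((296 + (1/2)*(-18 + 15)/15)/(307 - 1*294))/(-373) = ((296 + (1/2)*(1/15)*(-3))/(307 - 294))*(-1/373) = ((296 - 1/10)/13)*(-1/373) = ((2959/10)*(1/13))*(-1/373) = (2959/130)*(-1/373) = -2959/48490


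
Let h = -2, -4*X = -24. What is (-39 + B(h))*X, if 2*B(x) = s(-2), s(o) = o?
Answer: -240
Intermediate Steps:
X = 6 (X = -¼*(-24) = 6)
B(x) = -1 (B(x) = (½)*(-2) = -1)
(-39 + B(h))*X = (-39 - 1)*6 = -40*6 = -240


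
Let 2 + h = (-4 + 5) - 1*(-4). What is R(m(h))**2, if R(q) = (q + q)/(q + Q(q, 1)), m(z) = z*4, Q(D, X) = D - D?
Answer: 4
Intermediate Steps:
Q(D, X) = 0
h = 3 (h = -2 + ((-4 + 5) - 1*(-4)) = -2 + (1 + 4) = -2 + 5 = 3)
m(z) = 4*z
R(q) = 2 (R(q) = (q + q)/(q + 0) = (2*q)/q = 2)
R(m(h))**2 = 2**2 = 4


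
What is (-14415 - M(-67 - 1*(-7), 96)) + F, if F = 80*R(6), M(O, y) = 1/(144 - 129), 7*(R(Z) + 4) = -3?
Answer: -1550782/105 ≈ -14769.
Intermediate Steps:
R(Z) = -31/7 (R(Z) = -4 + (⅐)*(-3) = -4 - 3/7 = -31/7)
M(O, y) = 1/15
F = -2480/7 (F = 80*(-31/7) = -2480/7 ≈ -354.29)
(-14415 - M(-67 - 1*(-7), 96)) + F = (-14415 - 1*1/15) - 2480/7 = (-14415 - 1/15) - 2480/7 = -216226/15 - 2480/7 = -1550782/105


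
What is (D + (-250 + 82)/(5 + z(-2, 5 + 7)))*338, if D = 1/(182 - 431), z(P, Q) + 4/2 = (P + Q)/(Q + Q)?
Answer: -169684450/10209 ≈ -16621.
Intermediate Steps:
z(P, Q) = -2 + (P + Q)/(2*Q) (z(P, Q) = -2 + (P + Q)/(Q + Q) = -2 + (P + Q)/((2*Q)) = -2 + (P + Q)*(1/(2*Q)) = -2 + (P + Q)/(2*Q))
D = -1/249 (D = 1/(-249) = -1/249 ≈ -0.0040161)
(D + (-250 + 82)/(5 + z(-2, 5 + 7)))*338 = (-1/249 + (-250 + 82)/(5 + (-2 - 3*(5 + 7))/(2*(5 + 7))))*338 = (-1/249 - 168/(5 + (1/2)*(-2 - 3*12)/12))*338 = (-1/249 - 168/(5 + (1/2)*(1/12)*(-2 - 36)))*338 = (-1/249 - 168/(5 + (1/2)*(1/12)*(-38)))*338 = (-1/249 - 168/(5 - 19/12))*338 = (-1/249 - 168/41/12)*338 = (-1/249 - 168*12/41)*338 = (-1/249 - 2016/41)*338 = -502025/10209*338 = -169684450/10209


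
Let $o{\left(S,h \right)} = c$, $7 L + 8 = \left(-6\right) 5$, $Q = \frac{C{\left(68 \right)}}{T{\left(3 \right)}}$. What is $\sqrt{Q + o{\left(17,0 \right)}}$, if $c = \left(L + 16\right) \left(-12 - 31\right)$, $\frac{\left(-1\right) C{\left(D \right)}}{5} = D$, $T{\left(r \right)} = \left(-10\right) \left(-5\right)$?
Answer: $\frac{2 i \sqrt{141295}}{35} \approx 21.48 i$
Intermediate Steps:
$T{\left(r \right)} = 50$
$C{\left(D \right)} = - 5 D$
$Q = - \frac{34}{5}$ ($Q = \frac{\left(-5\right) 68}{50} = \left(-340\right) \frac{1}{50} = - \frac{34}{5} \approx -6.8$)
$L = - \frac{38}{7}$ ($L = - \frac{8}{7} + \frac{\left(-6\right) 5}{7} = - \frac{8}{7} + \frac{1}{7} \left(-30\right) = - \frac{8}{7} - \frac{30}{7} = - \frac{38}{7} \approx -5.4286$)
$c = - \frac{3182}{7}$ ($c = \left(- \frac{38}{7} + 16\right) \left(-12 - 31\right) = \frac{74}{7} \left(-43\right) = - \frac{3182}{7} \approx -454.57$)
$o{\left(S,h \right)} = - \frac{3182}{7}$
$\sqrt{Q + o{\left(17,0 \right)}} = \sqrt{- \frac{34}{5} - \frac{3182}{7}} = \sqrt{- \frac{16148}{35}} = \frac{2 i \sqrt{141295}}{35}$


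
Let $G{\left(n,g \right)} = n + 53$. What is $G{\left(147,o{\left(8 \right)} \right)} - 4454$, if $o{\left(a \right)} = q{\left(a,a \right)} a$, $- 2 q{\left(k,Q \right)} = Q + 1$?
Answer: $-4254$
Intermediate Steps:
$q{\left(k,Q \right)} = - \frac{1}{2} - \frac{Q}{2}$ ($q{\left(k,Q \right)} = - \frac{Q + 1}{2} = - \frac{1 + Q}{2} = - \frac{1}{2} - \frac{Q}{2}$)
$o{\left(a \right)} = a \left(- \frac{1}{2} - \frac{a}{2}\right)$ ($o{\left(a \right)} = \left(- \frac{1}{2} - \frac{a}{2}\right) a = a \left(- \frac{1}{2} - \frac{a}{2}\right)$)
$G{\left(n,g \right)} = 53 + n$
$G{\left(147,o{\left(8 \right)} \right)} - 4454 = \left(53 + 147\right) - 4454 = 200 - 4454 = -4254$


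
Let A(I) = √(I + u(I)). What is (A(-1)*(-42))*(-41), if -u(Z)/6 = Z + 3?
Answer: 1722*I*√13 ≈ 6208.8*I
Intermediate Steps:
u(Z) = -18 - 6*Z (u(Z) = -6*(Z + 3) = -6*(3 + Z) = -18 - 6*Z)
A(I) = √(-18 - 5*I) (A(I) = √(I + (-18 - 6*I)) = √(-18 - 5*I))
(A(-1)*(-42))*(-41) = (√(-18 - 5*(-1))*(-42))*(-41) = (√(-18 + 5)*(-42))*(-41) = (√(-13)*(-42))*(-41) = ((I*√13)*(-42))*(-41) = -42*I*√13*(-41) = 1722*I*√13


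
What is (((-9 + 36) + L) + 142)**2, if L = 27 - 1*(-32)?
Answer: 51984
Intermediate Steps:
L = 59 (L = 27 + 32 = 59)
(((-9 + 36) + L) + 142)**2 = (((-9 + 36) + 59) + 142)**2 = ((27 + 59) + 142)**2 = (86 + 142)**2 = 228**2 = 51984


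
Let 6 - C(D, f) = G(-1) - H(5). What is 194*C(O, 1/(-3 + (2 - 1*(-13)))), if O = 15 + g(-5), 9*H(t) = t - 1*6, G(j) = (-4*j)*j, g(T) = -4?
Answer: 17266/9 ≈ 1918.4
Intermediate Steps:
G(j) = -4*j²
H(t) = -⅔ + t/9 (H(t) = (t - 1*6)/9 = (t - 6)/9 = (-6 + t)/9 = -⅔ + t/9)
O = 11 (O = 15 - 4 = 11)
C(D, f) = 89/9 (C(D, f) = 6 - (-4*(-1)² - (-⅔ + (⅑)*5)) = 6 - (-4*1 - (-⅔ + 5/9)) = 6 - (-4 - 1*(-⅑)) = 6 - (-4 + ⅑) = 6 - 1*(-35/9) = 6 + 35/9 = 89/9)
194*C(O, 1/(-3 + (2 - 1*(-13)))) = 194*(89/9) = 17266/9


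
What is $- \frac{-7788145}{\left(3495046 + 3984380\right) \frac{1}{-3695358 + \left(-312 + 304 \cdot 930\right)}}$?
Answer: $- \frac{4430091579625}{1246571} \approx -3.5538 \cdot 10^{6}$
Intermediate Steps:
$- \frac{-7788145}{\left(3495046 + 3984380\right) \frac{1}{-3695358 + \left(-312 + 304 \cdot 930\right)}} = - \frac{-7788145}{7479426 \frac{1}{-3695358 + \left(-312 + 282720\right)}} = - \frac{-7788145}{7479426 \frac{1}{-3695358 + 282408}} = - \frac{-7788145}{7479426 \frac{1}{-3412950}} = - \frac{-7788145}{7479426 \left(- \frac{1}{3412950}\right)} = - \frac{-7788145}{- \frac{1246571}{568825}} = - \frac{\left(-7788145\right) \left(-568825\right)}{1246571} = \left(-1\right) \frac{4430091579625}{1246571} = - \frac{4430091579625}{1246571}$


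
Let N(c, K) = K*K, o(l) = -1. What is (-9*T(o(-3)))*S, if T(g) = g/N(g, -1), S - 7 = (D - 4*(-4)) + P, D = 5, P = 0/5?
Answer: 252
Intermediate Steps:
N(c, K) = K²
P = 0 (P = 0*(⅕) = 0)
S = 28 (S = 7 + ((5 - 4*(-4)) + 0) = 7 + ((5 + 16) + 0) = 7 + (21 + 0) = 7 + 21 = 28)
T(g) = g (T(g) = g/((-1)²) = g/1 = g*1 = g)
(-9*T(o(-3)))*S = -9*(-1)*28 = 9*28 = 252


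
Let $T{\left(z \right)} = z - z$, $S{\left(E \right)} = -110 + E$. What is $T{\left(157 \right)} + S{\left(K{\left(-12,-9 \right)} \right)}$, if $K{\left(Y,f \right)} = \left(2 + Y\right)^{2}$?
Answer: $-10$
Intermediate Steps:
$T{\left(z \right)} = 0$
$T{\left(157 \right)} + S{\left(K{\left(-12,-9 \right)} \right)} = 0 - \left(110 - \left(2 - 12\right)^{2}\right) = 0 - \left(110 - \left(-10\right)^{2}\right) = 0 + \left(-110 + 100\right) = 0 - 10 = -10$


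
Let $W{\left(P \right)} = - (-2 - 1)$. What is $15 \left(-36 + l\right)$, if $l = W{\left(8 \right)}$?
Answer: $-495$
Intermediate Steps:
$W{\left(P \right)} = 3$ ($W{\left(P \right)} = \left(-1\right) \left(-3\right) = 3$)
$l = 3$
$15 \left(-36 + l\right) = 15 \left(-36 + 3\right) = 15 \left(-33\right) = -495$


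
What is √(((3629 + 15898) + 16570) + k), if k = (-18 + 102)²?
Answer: √43153 ≈ 207.73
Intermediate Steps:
k = 7056 (k = 84² = 7056)
√(((3629 + 15898) + 16570) + k) = √(((3629 + 15898) + 16570) + 7056) = √((19527 + 16570) + 7056) = √(36097 + 7056) = √43153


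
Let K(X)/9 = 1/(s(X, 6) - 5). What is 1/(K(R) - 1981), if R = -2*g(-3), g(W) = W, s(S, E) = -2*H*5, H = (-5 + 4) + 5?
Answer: -5/9906 ≈ -0.00050474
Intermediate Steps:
H = 4 (H = -1 + 5 = 4)
s(S, E) = -40 (s(S, E) = -2*4*5 = -8*5 = -40)
R = 6 (R = -2*(-3) = 6)
K(X) = -⅕ (K(X) = 9/(-40 - 5) = 9/(-45) = 9*(-1/45) = -⅕)
1/(K(R) - 1981) = 1/(-⅕ - 1981) = 1/(-9906/5) = -5/9906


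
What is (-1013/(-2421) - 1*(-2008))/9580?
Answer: 4862381/23193180 ≈ 0.20965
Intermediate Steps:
(-1013/(-2421) - 1*(-2008))/9580 = (-1013*(-1/2421) + 2008)*(1/9580) = (1013/2421 + 2008)*(1/9580) = (4862381/2421)*(1/9580) = 4862381/23193180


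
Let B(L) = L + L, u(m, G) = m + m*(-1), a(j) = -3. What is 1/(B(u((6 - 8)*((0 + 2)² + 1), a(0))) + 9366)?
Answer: 1/9366 ≈ 0.00010677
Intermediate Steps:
u(m, G) = 0 (u(m, G) = m - m = 0)
B(L) = 2*L
1/(B(u((6 - 8)*((0 + 2)² + 1), a(0))) + 9366) = 1/(2*0 + 9366) = 1/(0 + 9366) = 1/9366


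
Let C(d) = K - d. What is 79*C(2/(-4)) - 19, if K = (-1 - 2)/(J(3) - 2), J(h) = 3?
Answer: -433/2 ≈ -216.50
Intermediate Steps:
K = -3 (K = (-1 - 2)/(3 - 2) = -3/1 = -3*1 = -3)
C(d) = -3 - d
79*C(2/(-4)) - 19 = 79*(-3 - 2/(-4)) - 19 = 79*(-3 - 2*(-1)/4) - 19 = 79*(-3 - 1*(-½)) - 19 = 79*(-3 + ½) - 19 = 79*(-5/2) - 19 = -395/2 - 19 = -433/2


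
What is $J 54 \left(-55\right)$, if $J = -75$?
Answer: $222750$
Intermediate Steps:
$J 54 \left(-55\right) = \left(-75\right) 54 \left(-55\right) = \left(-4050\right) \left(-55\right) = 222750$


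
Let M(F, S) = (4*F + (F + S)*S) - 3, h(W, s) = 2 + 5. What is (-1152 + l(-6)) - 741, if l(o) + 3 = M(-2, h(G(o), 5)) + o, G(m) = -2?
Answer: -1878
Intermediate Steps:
h(W, s) = 7
M(F, S) = -3 + 4*F + S*(F + S) (M(F, S) = (4*F + S*(F + S)) - 3 = -3 + 4*F + S*(F + S))
l(o) = 21 + o (l(o) = -3 + ((-3 + 7**2 + 4*(-2) - 2*7) + o) = -3 + ((-3 + 49 - 8 - 14) + o) = -3 + (24 + o) = 21 + o)
(-1152 + l(-6)) - 741 = (-1152 + (21 - 6)) - 741 = (-1152 + 15) - 741 = -1137 - 741 = -1878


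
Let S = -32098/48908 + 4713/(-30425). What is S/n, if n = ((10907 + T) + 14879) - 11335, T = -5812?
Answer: -603542527/6427527875050 ≈ -9.3900e-5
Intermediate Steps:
S = -603542527/744012950 (S = -32098*1/48908 + 4713*(-1/30425) = -16049/24454 - 4713/30425 = -603542527/744012950 ≈ -0.81120)
n = 8639 (n = ((10907 - 5812) + 14879) - 11335 = (5095 + 14879) - 11335 = 19974 - 11335 = 8639)
S/n = -603542527/744012950/8639 = -603542527/744012950*1/8639 = -603542527/6427527875050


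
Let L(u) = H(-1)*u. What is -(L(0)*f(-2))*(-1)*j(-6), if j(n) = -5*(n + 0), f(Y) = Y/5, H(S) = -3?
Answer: 0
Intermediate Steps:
f(Y) = Y/5 (f(Y) = Y*(⅕) = Y/5)
j(n) = -5*n
L(u) = -3*u
-(L(0)*f(-2))*(-1)*j(-6) = -((-3*0)*((⅕)*(-2)))*(-1)*(-5*(-6)) = -(0*(-⅖))*(-1)*30 = -0*(-1)*30 = -0*30 = -1*0 = 0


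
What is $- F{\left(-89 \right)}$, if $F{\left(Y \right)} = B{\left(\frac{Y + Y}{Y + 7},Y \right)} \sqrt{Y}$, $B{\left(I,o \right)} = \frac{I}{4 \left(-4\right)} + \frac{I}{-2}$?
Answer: $\frac{801 i \sqrt{89}}{656} \approx 11.519 i$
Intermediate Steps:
$B{\left(I,o \right)} = - \frac{9 I}{16}$ ($B{\left(I,o \right)} = \frac{I}{-16} + I \left(- \frac{1}{2}\right) = I \left(- \frac{1}{16}\right) - \frac{I}{2} = - \frac{I}{16} - \frac{I}{2} = - \frac{9 I}{16}$)
$F{\left(Y \right)} = - \frac{9 Y^{\frac{3}{2}}}{8 \left(7 + Y\right)}$ ($F{\left(Y \right)} = - \frac{9 \frac{Y + Y}{Y + 7}}{16} \sqrt{Y} = - \frac{9 \frac{2 Y}{7 + Y}}{16} \sqrt{Y} = - \frac{9 Y}{8 \left(7 + Y\right)} \sqrt{Y} = - \frac{9 Y^{\frac{3}{2}}}{8 \left(7 + Y\right)}$)
$- F{\left(-89 \right)} = - \frac{\left(-9\right) \left(-89\right)^{\frac{3}{2}}}{56 + 8 \left(-89\right)} = - \frac{\left(-9\right) \left(- 89 i \sqrt{89}\right)}{56 - 712} = - \frac{\left(-9\right) \left(- 89 i \sqrt{89}\right)}{-656} = - \frac{\left(-9\right) \left(- 89 i \sqrt{89}\right) \left(-1\right)}{656} = - \frac{\left(-801\right) i \sqrt{89}}{656} = \frac{801 i \sqrt{89}}{656}$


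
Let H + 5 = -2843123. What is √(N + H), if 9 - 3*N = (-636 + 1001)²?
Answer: 10*I*√259878/3 ≈ 1699.3*I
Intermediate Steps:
N = -133216/3 (N = 3 - (-636 + 1001)²/3 = 3 - ⅓*365² = 3 - ⅓*133225 = 3 - 133225/3 = -133216/3 ≈ -44405.)
H = -2843128 (H = -5 - 2843123 = -2843128)
√(N + H) = √(-133216/3 - 2843128) = √(-8662600/3) = 10*I*√259878/3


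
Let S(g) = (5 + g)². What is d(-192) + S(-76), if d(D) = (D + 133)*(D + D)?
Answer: 27697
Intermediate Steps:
d(D) = 2*D*(133 + D) (d(D) = (133 + D)*(2*D) = 2*D*(133 + D))
d(-192) + S(-76) = 2*(-192)*(133 - 192) + (5 - 76)² = 2*(-192)*(-59) + (-71)² = 22656 + 5041 = 27697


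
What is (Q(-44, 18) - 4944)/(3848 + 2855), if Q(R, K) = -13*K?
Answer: -5178/6703 ≈ -0.77249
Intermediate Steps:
(Q(-44, 18) - 4944)/(3848 + 2855) = (-13*18 - 4944)/(3848 + 2855) = (-234 - 4944)/6703 = -5178*1/6703 = -5178/6703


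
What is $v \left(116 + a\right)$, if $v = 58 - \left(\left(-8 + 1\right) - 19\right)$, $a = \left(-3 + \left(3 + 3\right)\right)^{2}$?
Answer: $10500$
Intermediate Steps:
$a = 9$ ($a = \left(-3 + 6\right)^{2} = 3^{2} = 9$)
$v = 84$ ($v = 58 - \left(-7 - 19\right) = 58 - -26 = 58 + 26 = 84$)
$v \left(116 + a\right) = 84 \left(116 + 9\right) = 84 \cdot 125 = 10500$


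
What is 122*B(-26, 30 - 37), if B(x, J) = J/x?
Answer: 427/13 ≈ 32.846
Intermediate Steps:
122*B(-26, 30 - 37) = 122*((30 - 37)/(-26)) = 122*(-7*(-1/26)) = 122*(7/26) = 427/13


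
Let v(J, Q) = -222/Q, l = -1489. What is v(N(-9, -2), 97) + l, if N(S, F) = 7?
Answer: -144655/97 ≈ -1491.3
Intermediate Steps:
v(N(-9, -2), 97) + l = -222/97 - 1489 = -144655/97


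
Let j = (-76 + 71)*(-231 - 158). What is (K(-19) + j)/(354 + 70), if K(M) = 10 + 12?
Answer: 1967/424 ≈ 4.6392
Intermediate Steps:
j = 1945 (j = -5*(-389) = 1945)
K(M) = 22
(K(-19) + j)/(354 + 70) = (22 + 1945)/(354 + 70) = 1967/424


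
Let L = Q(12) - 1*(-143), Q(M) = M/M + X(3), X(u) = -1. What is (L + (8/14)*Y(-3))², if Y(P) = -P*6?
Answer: 1151329/49 ≈ 23497.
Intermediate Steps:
Y(P) = -6*P
Q(M) = 0 (Q(M) = M/M - 1 = 1 - 1 = 0)
L = 143 (L = 0 - 1*(-143) = 0 + 143 = 143)
(L + (8/14)*Y(-3))² = (143 + (8/14)*(-6*(-3)))² = (143 + (8*(1/14))*18)² = (143 + (4/7)*18)² = (143 + 72/7)² = (1073/7)² = 1151329/49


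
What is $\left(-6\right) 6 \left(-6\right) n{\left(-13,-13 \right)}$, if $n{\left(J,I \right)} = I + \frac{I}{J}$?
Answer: $-2592$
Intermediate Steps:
$\left(-6\right) 6 \left(-6\right) n{\left(-13,-13 \right)} = \left(-6\right) 6 \left(-6\right) \left(-13 - \frac{13}{-13}\right) = \left(-36\right) \left(-6\right) \left(-13 - -1\right) = 216 \left(-13 + 1\right) = 216 \left(-12\right) = -2592$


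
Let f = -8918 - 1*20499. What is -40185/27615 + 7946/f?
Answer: -93436729/54156697 ≈ -1.7253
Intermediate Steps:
f = -29417 (f = -8918 - 20499 = -29417)
-40185/27615 + 7946/f = -40185/27615 + 7946/(-29417) = -40185*1/27615 + 7946*(-1/29417) = -2679/1841 - 7946/29417 = -93436729/54156697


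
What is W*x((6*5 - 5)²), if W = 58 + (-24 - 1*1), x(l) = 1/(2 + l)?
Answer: 1/19 ≈ 0.052632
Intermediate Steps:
W = 33 (W = 58 + (-24 - 1) = 58 - 25 = 33)
W*x((6*5 - 5)²) = 33/(2 + (6*5 - 5)²) = 33/(2 + (30 - 5)²) = 33/(2 + 25²) = 33/(2 + 625) = 33/627 = 33*(1/627) = 1/19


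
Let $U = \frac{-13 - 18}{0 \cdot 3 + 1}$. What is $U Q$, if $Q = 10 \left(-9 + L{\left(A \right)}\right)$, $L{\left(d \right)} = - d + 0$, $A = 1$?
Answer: $3100$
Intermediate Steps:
$L{\left(d \right)} = - d$
$U = -31$ ($U = - \frac{31}{0 + 1} = - \frac{31}{1} = \left(-31\right) 1 = -31$)
$Q = -100$ ($Q = 10 \left(-9 - 1\right) = 10 \left(-10\right) = -100$)
$U Q = \left(-31\right) \left(-100\right) = 3100$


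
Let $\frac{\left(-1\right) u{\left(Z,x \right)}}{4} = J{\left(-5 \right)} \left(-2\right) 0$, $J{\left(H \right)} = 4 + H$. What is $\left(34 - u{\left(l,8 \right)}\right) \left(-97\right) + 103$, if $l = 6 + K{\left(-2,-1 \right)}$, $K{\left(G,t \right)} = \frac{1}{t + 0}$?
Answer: $-3195$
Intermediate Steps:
$K{\left(G,t \right)} = \frac{1}{t}$
$l = 5$ ($l = 6 + \frac{1}{-1} = 6 - 1 = 5$)
$u{\left(Z,x \right)} = 0$ ($u{\left(Z,x \right)} = - 4 \left(4 - 5\right) \left(-2\right) 0 = - 4 \left(-1\right) \left(-2\right) 0 = - 4 \cdot 2 \cdot 0 = \left(-4\right) 0 = 0$)
$\left(34 - u{\left(l,8 \right)}\right) \left(-97\right) + 103 = \left(34 - 0\right) \left(-97\right) + 103 = \left(34 + 0\right) \left(-97\right) + 103 = 34 \left(-97\right) + 103 = -3298 + 103 = -3195$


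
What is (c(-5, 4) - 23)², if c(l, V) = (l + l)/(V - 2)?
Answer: 784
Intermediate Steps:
c(l, V) = 2*l/(-2 + V) (c(l, V) = (2*l)/(-2 + V) = 2*l/(-2 + V))
(c(-5, 4) - 23)² = (2*(-5)/(-2 + 4) - 23)² = (2*(-5)/2 - 23)² = (2*(-5)*(½) - 23)² = (-5 - 23)² = (-28)² = 784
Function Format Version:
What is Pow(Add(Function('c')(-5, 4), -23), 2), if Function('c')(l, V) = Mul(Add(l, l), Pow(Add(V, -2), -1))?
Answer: 784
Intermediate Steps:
Function('c')(l, V) = Mul(2, l, Pow(Add(-2, V), -1)) (Function('c')(l, V) = Mul(Mul(2, l), Pow(Add(-2, V), -1)) = Mul(2, l, Pow(Add(-2, V), -1)))
Pow(Add(Function('c')(-5, 4), -23), 2) = Pow(Add(Mul(2, -5, Pow(Add(-2, 4), -1)), -23), 2) = Pow(Add(Mul(2, -5, Pow(2, -1)), -23), 2) = Pow(Add(Mul(2, -5, Rational(1, 2)), -23), 2) = Pow(Add(-5, -23), 2) = Pow(-28, 2) = 784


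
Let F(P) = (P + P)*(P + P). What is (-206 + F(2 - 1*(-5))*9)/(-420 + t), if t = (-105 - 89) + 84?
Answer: -779/265 ≈ -2.9396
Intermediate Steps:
F(P) = 4*P**2 (F(P) = (2*P)*(2*P) = 4*P**2)
t = -110 (t = -194 + 84 = -110)
(-206 + F(2 - 1*(-5))*9)/(-420 + t) = (-206 + (4*(2 - 1*(-5))**2)*9)/(-420 - 110) = (-206 + (4*(2 + 5)**2)*9)/(-530) = (-206 + (4*7**2)*9)*(-1/530) = (-206 + (4*49)*9)*(-1/530) = (-206 + 196*9)*(-1/530) = (-206 + 1764)*(-1/530) = 1558*(-1/530) = -779/265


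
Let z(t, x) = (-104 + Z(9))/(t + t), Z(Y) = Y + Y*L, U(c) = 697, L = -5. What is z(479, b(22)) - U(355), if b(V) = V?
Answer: -333933/479 ≈ -697.15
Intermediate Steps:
Z(Y) = -4*Y (Z(Y) = Y + Y*(-5) = Y - 5*Y = -4*Y)
z(t, x) = -70/t (z(t, x) = (-104 - 4*9)/(t + t) = (-104 - 36)/((2*t)) = -70/t)
z(479, b(22)) - U(355) = -70/479 - 1*697 = -70*1/479 - 697 = -70/479 - 697 = -333933/479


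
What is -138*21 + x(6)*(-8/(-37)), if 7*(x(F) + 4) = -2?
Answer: -750822/259 ≈ -2898.9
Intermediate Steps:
x(F) = -30/7 (x(F) = -4 + (⅐)*(-2) = -4 - 2/7 = -30/7)
-138*21 + x(6)*(-8/(-37)) = -138*21 - (-240)/(7*(-37)) = -2898 - (-240)*(-1)/(7*37) = -2898 - 30/7*8/37 = -2898 - 240/259 = -750822/259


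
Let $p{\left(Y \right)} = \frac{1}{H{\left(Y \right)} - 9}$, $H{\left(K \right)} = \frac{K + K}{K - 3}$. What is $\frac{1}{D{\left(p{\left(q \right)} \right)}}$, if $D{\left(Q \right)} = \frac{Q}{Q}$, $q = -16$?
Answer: $1$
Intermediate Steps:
$H{\left(K \right)} = \frac{2 K}{-3 + K}$
$p{\left(Y \right)} = \frac{1}{-9 + \frac{2 Y}{-3 + Y}}$ ($p{\left(Y \right)} = \frac{1}{\frac{2 Y}{-3 + Y} - 9} = \frac{1}{-9 + \frac{2 Y}{-3 + Y}}$)
$D{\left(Q \right)} = 1$
$\frac{1}{D{\left(p{\left(q \right)} \right)}} = 1^{-1} = 1$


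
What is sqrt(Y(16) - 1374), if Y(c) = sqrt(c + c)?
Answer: sqrt(-1374 + 4*sqrt(2)) ≈ 36.991*I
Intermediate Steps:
Y(c) = sqrt(2)*sqrt(c) (Y(c) = sqrt(2*c) = sqrt(2)*sqrt(c))
sqrt(Y(16) - 1374) = sqrt(sqrt(2)*sqrt(16) - 1374) = sqrt(sqrt(2)*4 - 1374) = sqrt(4*sqrt(2) - 1374) = sqrt(-1374 + 4*sqrt(2))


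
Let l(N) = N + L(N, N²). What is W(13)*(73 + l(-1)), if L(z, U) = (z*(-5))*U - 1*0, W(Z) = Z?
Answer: 1001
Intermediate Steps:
L(z, U) = -5*U*z (L(z, U) = (-5*z)*U + 0 = -5*U*z + 0 = -5*U*z)
l(N) = N - 5*N³ (l(N) = N - 5*N²*N = N - 5*N³)
W(13)*(73 + l(-1)) = 13*(73 + (-1 - 5*(-1)³)) = 13*(73 + (-1 - 5*(-1))) = 13*(73 + (-1 + 5)) = 13*(73 + 4) = 13*77 = 1001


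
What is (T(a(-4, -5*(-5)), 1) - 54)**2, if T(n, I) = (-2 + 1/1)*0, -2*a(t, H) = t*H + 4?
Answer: 2916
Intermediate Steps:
a(t, H) = -2 - H*t/2 (a(t, H) = -(t*H + 4)/2 = -(H*t + 4)/2 = -(4 + H*t)/2 = -2 - H*t/2)
T(n, I) = 0 (T(n, I) = (-2 + 1*1)*0 = (-2 + 1)*0 = -1*0 = 0)
(T(a(-4, -5*(-5)), 1) - 54)**2 = (0 - 54)**2 = (-54)**2 = 2916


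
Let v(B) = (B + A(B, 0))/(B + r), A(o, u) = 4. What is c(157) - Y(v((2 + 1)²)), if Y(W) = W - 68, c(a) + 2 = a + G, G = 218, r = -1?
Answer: 3515/8 ≈ 439.38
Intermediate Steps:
v(B) = (4 + B)/(-1 + B) (v(B) = (B + 4)/(B - 1) = (4 + B)/(-1 + B))
c(a) = 216 + a (c(a) = -2 + (a + 218) = -2 + (218 + a) = 216 + a)
Y(W) = -68 + W
c(157) - Y(v((2 + 1)²)) = (216 + 157) - (-68 + (4 + (2 + 1)²)/(-1 + (2 + 1)²)) = 373 - (-68 + (4 + 3²)/(-1 + 3²)) = 373 - (-68 + (4 + 9)/(-1 + 9)) = 373 - (-68 + 13/8) = 373 - 1*(-531/8) = 373 + 531/8 = 3515/8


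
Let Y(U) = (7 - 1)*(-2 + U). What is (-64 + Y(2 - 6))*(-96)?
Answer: 9600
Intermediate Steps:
Y(U) = -12 + 6*U (Y(U) = 6*(-2 + U) = -12 + 6*U)
(-64 + Y(2 - 6))*(-96) = (-64 + (-12 + 6*(2 - 6)))*(-96) = (-64 + (-12 + 6*(-4)))*(-96) = (-64 + (-12 - 24))*(-96) = (-64 - 36)*(-96) = -100*(-96) = 9600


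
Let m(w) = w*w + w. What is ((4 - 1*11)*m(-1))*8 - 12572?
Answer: -12572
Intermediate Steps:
m(w) = w + w² (m(w) = w² + w = w + w²)
((4 - 1*11)*m(-1))*8 - 12572 = ((4 - 1*11)*(-(1 - 1)))*8 - 12572 = ((4 - 11)*(-1*0))*8 - 12572 = -7*0*8 - 12572 = 0*8 - 12572 = 0 - 12572 = -12572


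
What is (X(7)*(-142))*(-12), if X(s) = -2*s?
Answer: -23856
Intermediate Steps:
(X(7)*(-142))*(-12) = (-2*7*(-142))*(-12) = -14*(-142)*(-12) = 1988*(-12) = -23856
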